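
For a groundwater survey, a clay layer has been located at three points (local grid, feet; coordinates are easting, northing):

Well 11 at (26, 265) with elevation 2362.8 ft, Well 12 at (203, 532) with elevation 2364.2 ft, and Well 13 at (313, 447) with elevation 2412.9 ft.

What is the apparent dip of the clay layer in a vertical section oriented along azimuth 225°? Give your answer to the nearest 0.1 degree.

4.2°

Two edge vectors: Well 11→Well 12 = (177, 267, 1.4), Well 11→Well 13 = (287, 182, 50.1).
Normal n = (Well 11→Well 12) × (Well 11→Well 13) = (13121.9, -8465.9, -44415).
So ∂z/∂easting = −n_x/n_z = 0.29544 and ∂z/∂northing = −n_y/n_z = −0.19061.
Unit vector along 225° is (sin 225°, cos 225°) = (-0.7071, -0.7071).
Slope in that direction = a·(-0.7071) + b·(-0.7071) = −0.07413.
Apparent dip = arctan|0.07413| = 4.2° (true dip is 19.4°, so apparent ≤ true as expected).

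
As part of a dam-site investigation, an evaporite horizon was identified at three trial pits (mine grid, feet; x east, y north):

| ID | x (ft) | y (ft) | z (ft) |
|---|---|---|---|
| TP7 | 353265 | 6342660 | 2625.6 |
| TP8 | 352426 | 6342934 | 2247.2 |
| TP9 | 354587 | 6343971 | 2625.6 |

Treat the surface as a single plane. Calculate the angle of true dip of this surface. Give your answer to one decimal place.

Two edge vectors: TP7→TP8 = (-839, 274, -378.4), TP7→TP9 = (1322, 1311, 0).
Normal n = (TP7→TP8) × (TP7→TP9) = (496082.4, -500244.8, -1462157).
So ∂z/∂x = −n_x/n_z = 0.33928 and ∂z/∂y = −n_y/n_z = −0.34213.
Gradient magnitude |∇z| = √(a² + b²) = √(0.11511 + 0.11705) = 0.48183.
True dip = arctan(0.48183) = 25.7°, dipping toward NW (azimuth ≈ 315°).

25.7°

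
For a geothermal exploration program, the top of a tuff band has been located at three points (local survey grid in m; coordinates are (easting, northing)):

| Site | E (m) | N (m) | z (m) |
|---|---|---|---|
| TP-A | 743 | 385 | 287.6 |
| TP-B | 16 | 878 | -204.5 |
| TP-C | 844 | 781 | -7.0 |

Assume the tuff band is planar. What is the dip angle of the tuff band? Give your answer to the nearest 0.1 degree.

38.5°

Let the plane be z = a·E + b·N + c.
TP-B−TP-A: −727a + 493b = −492.1;  TP-C−TP-A: 101a + 396b = −294.6.
Solving gives a = 0.14698, b = −0.78143.
Gradient magnitude |∇z| = √(a² + b²) = √(0.02160 + 0.61063) = 0.79513.
True dip = arctan(0.79513) = 38.5°, dipping toward N (azimuth ≈ 349°).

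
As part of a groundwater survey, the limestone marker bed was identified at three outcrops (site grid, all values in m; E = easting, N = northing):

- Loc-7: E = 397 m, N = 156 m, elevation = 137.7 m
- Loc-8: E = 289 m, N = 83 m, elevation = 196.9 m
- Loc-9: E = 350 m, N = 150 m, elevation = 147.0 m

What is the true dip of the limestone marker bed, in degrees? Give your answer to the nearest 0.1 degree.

33.0°

Two edge vectors: Loc-7→Loc-8 = (-108, -73, 59.2), Loc-7→Loc-9 = (-47, -6, 9.3).
Normal n = (Loc-7→Loc-8) × (Loc-7→Loc-9) = (-323.7, -1778, -2783).
So ∂z/∂E = −n_x/n_z = −0.11631 and ∂z/∂N = −n_y/n_z = −0.63888.
Gradient magnitude |∇z| = √(a² + b²) = √(0.01353 + 0.40817) = 0.64938.
True dip = arctan(0.64938) = 33.0°, dipping toward N (azimuth ≈ 010°).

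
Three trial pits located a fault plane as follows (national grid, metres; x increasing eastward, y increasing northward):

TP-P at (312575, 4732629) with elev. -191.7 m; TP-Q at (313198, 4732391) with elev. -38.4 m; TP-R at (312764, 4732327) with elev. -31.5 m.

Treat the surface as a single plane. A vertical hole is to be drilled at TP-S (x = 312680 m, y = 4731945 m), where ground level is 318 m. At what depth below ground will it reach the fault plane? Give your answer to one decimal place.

165.3 m

Two edge vectors: TP-P→TP-Q = (623, -238, 153.3), TP-P→TP-R = (189, -302, 160.2).
Normal n = (TP-P→TP-Q) × (TP-P→TP-R) = (8169, -70830.9, -143164).
So ∂z/∂x = −n_x/n_z = 0.057060434 and ∂z/∂y = −n_y/n_z = −0.494753569.
Intercept c from TP-P: -191.7 − 17835.67 + 2341485.09 = 2323457.72.
At (312680, 4731945): z_contact = 17841.66 − 2341146.68 + 2323457.72 = 152.70 m.
Depth below ground = 318 − 152.70 = 165.3 m.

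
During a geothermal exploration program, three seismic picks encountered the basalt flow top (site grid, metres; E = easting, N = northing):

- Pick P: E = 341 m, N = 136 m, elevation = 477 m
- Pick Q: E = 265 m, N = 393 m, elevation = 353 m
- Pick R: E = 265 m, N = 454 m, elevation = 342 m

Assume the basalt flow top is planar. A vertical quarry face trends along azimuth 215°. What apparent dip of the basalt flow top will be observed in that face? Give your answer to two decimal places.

Two edge vectors: Pick P→Pick Q = (-76, 257, -124), Pick P→Pick R = (-76, 318, -135).
Normal n = (Pick P→Pick Q) × (Pick P→Pick R) = (4737, -836, -4636).
So ∂z/∂E = −n_x/n_z = 1.02179 and ∂z/∂N = −n_y/n_z = −0.18033.
Unit vector along 215° is (sin 215°, cos 215°) = (-0.5736, -0.8192).
Slope in that direction = a·(-0.5736) + b·(-0.8192) = −0.43836.
Apparent dip = arctan|0.43836| = 23.67° (true dip is 46.1°, so apparent ≤ true as expected).

23.67°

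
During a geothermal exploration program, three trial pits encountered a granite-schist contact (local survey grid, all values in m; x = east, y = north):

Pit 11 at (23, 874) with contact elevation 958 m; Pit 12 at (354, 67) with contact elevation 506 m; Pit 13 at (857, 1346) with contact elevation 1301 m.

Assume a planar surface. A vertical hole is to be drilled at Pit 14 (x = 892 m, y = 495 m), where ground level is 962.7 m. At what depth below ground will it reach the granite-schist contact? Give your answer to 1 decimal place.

162.4 m

Two edge vectors: Pit 11→Pit 12 = (331, -807, -452), Pit 11→Pit 13 = (834, 472, 343).
Normal n = (Pit 11→Pit 12) × (Pit 11→Pit 13) = (-63457, -490501, 829270).
So ∂z/∂x = −n_x/n_z = 0.076522 and ∂z/∂y = −n_y/n_z = 0.591485.
Intercept c from Pit 11: 958 − 1.76 − 516.96 = 439.28.
At (892, 495): z_contact = 68.26 + 292.79 + 439.28 = 800.32 m.
Depth below ground = 962.7 − 800.32 = 162.4 m.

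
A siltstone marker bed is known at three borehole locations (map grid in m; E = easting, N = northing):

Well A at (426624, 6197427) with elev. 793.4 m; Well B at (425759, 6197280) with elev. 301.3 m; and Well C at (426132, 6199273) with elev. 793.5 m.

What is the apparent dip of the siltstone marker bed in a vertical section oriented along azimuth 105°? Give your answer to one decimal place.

26.0°

Two edge vectors: Well A→Well B = (-865, -147, -492.1), Well A→Well C = (-492, 1846, 0.1).
Normal n = (Well A→Well B) × (Well A→Well C) = (908401.9, 242199.7, -1669114).
So ∂z/∂E = −n_x/n_z = 0.54424 and ∂z/∂N = −n_y/n_z = 0.14511.
Unit vector along 105° is (sin 105°, cos 105°) = (0.9659, -0.2588).
Slope in that direction = a·(0.9659) + b·(-0.2588) = 0.48814.
Apparent dip = arctan|0.48814| = 26.0° (true dip is 29.4°, so apparent ≤ true as expected).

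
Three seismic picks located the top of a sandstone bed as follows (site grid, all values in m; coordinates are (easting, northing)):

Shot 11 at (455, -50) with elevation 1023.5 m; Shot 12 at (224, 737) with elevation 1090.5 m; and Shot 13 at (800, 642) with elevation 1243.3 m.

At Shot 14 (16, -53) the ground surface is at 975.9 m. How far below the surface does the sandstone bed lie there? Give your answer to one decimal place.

81.8 m

Let the plane be z = a·E + b·N + c.
Shot 12−Shot 11: −231a + 787b = 67;  Shot 13−Shot 11: 345a + 692b = 219.8.
Solving gives a = 0.29353, b = 0.17129.
Then c = 1023.5 − a·455 − b·-50 = 898.51.
At (16, -53): z_contact = 4.70 − 9.08 + 898.51 = 894.13 m.
Depth below ground = 975.9 − 894.13 = 81.8 m.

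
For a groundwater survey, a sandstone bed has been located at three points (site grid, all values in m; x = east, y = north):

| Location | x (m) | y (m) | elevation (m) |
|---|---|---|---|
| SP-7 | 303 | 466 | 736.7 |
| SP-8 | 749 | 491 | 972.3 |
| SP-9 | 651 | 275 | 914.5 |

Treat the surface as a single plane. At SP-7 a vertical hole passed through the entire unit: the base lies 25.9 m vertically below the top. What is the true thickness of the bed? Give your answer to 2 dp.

Two edge vectors: SP-7→SP-8 = (446, 25, 235.6), SP-7→SP-9 = (348, -191, 177.8).
Normal n = (SP-7→SP-8) × (SP-7→SP-9) = (49444.6, 2690, -93886).
So ∂z/∂x = −n_x/n_z = 0.52665 and ∂z/∂y = −n_y/n_z = 0.02865.
|∇z| = √(a²+b²) = 0.52742, so dip δ = arctan(0.52742) = 27.81°.
True thickness = vertical thickness × cos δ = 25.9 × cos 27.81° = 22.91 m.

22.91 m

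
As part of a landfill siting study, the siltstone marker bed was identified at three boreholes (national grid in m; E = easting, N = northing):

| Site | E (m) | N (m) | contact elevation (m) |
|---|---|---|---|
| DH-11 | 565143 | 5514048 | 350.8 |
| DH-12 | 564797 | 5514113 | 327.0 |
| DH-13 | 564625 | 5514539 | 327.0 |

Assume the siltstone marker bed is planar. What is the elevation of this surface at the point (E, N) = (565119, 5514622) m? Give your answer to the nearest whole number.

366 m

Two edge vectors: DH-11→DH-12 = (-346, 65, -23.8), DH-11→DH-13 = (-518, 491, -23.8).
Normal n = (DH-11→DH-12) × (DH-11→DH-13) = (10138.8, 4093.6, -136216).
So ∂z/∂E = −n_x/n_z = 0.07443178 and ∂z/∂N = −n_y/n_z = 0.03005227.
Intercept c from DH-11: 350.8 − 42064.60 − 165709.66 = −207423.46.
At (565119, 5514622): z = 42062.8 + 165726.9 − 207423.46 = 366.3 m.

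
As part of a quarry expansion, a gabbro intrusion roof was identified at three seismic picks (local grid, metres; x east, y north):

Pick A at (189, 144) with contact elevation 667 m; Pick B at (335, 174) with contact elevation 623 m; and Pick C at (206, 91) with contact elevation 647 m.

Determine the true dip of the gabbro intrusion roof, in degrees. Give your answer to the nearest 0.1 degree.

Two edge vectors: Pick A→Pick B = (146, 30, -44), Pick A→Pick C = (17, -53, -20).
Normal n = (Pick A→Pick B) × (Pick A→Pick C) = (-2932, 2172, -8248).
So ∂z/∂x = −n_x/n_z = −0.35548 and ∂z/∂y = −n_y/n_z = 0.26334.
Gradient magnitude |∇z| = √(a² + b²) = √(0.12637 + 0.06935) = 0.44239.
True dip = arctan(0.44239) = 23.9°, dipping toward SE (azimuth ≈ 127°).

23.9°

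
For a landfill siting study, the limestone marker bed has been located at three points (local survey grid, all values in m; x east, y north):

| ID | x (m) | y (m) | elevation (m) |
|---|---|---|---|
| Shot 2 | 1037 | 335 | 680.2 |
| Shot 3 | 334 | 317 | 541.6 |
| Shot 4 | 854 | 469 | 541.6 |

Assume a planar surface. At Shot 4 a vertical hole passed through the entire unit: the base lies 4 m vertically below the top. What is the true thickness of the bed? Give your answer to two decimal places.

Let the plane be z = a·x + b·y + c.
Shot 3−Shot 2: −703a − 18b = −138.6;  Shot 4−Shot 2: −183a + 134b = −138.6.
Solving gives a = 0.21608, b = −0.73923.
|∇z| = √(a²+b²) = 0.77016, so dip δ = arctan(0.77016) = 37.60°.
True thickness = vertical thickness × cos δ = 4 × cos 37.60° = 3.17 m.

3.17 m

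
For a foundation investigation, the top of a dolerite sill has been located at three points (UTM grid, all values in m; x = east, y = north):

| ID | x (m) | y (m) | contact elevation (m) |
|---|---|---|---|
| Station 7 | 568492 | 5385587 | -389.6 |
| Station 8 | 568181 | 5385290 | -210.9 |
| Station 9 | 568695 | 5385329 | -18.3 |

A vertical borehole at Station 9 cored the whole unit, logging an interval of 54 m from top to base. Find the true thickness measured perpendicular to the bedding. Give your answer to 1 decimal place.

35.0 m

Let the plane be z = a·x + b·y + c.
Station 8−Station 7: −311a − 297b = 178.7;  Station 9−Station 7: 203a − 258b = 371.3.
Solving gives a = 0.45664, b = −1.07985.
|∇z| = √(a²+b²) = 1.17243, so dip δ = arctan(1.17243) = 49.54°.
True thickness = vertical thickness × cos δ = 54 × cos 49.54° = 35.0 m.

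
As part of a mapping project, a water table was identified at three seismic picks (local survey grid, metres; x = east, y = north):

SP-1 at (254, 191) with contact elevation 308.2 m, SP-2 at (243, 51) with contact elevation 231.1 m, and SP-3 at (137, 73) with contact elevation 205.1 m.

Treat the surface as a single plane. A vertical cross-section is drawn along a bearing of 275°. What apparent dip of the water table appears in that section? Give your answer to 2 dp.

Two edge vectors: SP-1→SP-2 = (-11, -140, -77.1), SP-1→SP-3 = (-117, -118, -103.1).
Normal n = (SP-1→SP-2) × (SP-1→SP-3) = (5336.2, 7886.6, -15082).
So ∂z/∂x = −n_x/n_z = 0.35381 and ∂z/∂y = −n_y/n_z = 0.52291.
Unit vector along 275° is (sin 275°, cos 275°) = (-0.9962, 0.0872).
Slope in that direction = a·(-0.9962) + b·(0.0872) = −0.30689.
Apparent dip = arctan|0.30689| = 17.06° (true dip is 32.3°, so apparent ≤ true as expected).

17.06°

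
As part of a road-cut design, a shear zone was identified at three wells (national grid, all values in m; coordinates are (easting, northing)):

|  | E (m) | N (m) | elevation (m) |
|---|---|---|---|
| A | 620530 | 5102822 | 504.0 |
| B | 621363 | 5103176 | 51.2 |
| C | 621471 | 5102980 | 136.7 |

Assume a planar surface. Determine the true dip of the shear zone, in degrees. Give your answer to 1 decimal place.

33.5°

Let the plane be z = a·E + b·N + c.
B−A: 833a + 354b = −452.8;  C−A: 941a + 158b = −367.3.
Solving gives a = −0.29023, b = −0.59615.
Gradient magnitude |∇z| = √(a² + b²) = √(0.08423 + 0.35539) = 0.66304.
True dip = arctan(0.66304) = 33.5°, dipping toward NNE (azimuth ≈ 026°).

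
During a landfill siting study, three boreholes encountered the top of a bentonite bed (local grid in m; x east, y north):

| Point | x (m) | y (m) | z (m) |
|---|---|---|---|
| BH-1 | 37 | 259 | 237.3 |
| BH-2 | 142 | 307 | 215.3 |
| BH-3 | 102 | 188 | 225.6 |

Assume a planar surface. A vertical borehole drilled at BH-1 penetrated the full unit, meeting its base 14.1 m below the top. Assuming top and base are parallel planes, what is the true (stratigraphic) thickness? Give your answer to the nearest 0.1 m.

13.8 m

Two edge vectors: BH-1→BH-2 = (105, 48, -22), BH-1→BH-3 = (65, -71, -11.7).
Normal n = (BH-1→BH-2) × (BH-1→BH-3) = (-2123.6, -201.5, -10575).
So ∂z/∂x = −n_x/n_z = −0.20081 and ∂z/∂y = −n_y/n_z = −0.01905.
|∇z| = √(a²+b²) = 0.20172, so dip δ = arctan(0.20172) = 11.40°.
True thickness = vertical thickness × cos δ = 14.1 × cos 11.40° = 13.8 m.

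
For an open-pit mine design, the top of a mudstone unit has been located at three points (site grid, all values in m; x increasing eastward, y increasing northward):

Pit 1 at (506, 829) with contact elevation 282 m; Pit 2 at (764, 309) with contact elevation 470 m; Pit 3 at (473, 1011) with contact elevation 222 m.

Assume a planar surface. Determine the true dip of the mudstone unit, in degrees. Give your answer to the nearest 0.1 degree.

18.1°

Two edge vectors: Pit 1→Pit 2 = (258, -520, 188), Pit 1→Pit 3 = (-33, 182, -60).
Normal n = (Pit 1→Pit 2) × (Pit 1→Pit 3) = (-3016, 9276, 29796).
So ∂z/∂x = −n_x/n_z = 0.10122 and ∂z/∂y = −n_y/n_z = −0.31132.
Gradient magnitude |∇z| = √(a² + b²) = √(0.01025 + 0.09692) = 0.32736.
True dip = arctan(0.32736) = 18.1°, dipping toward NNW (azimuth ≈ 342°).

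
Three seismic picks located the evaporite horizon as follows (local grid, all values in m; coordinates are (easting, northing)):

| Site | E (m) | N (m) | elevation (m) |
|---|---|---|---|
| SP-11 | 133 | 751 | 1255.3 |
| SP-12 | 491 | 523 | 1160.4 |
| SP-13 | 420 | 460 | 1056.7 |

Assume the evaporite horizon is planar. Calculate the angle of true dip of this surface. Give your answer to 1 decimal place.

50.7°

Let the plane be z = a·E + b·N + c.
SP-12−SP-11: 358a − 228b = −94.9;  SP-13−SP-11: 287a − 291b = −198.6.
Solving gives a = 0.45596, b = 1.13217.
Gradient magnitude |∇z| = √(a² + b²) = √(0.20790 + 1.28181) = 1.22054.
True dip = arctan(1.22054) = 50.7°, dipping toward SSW (azimuth ≈ 202°).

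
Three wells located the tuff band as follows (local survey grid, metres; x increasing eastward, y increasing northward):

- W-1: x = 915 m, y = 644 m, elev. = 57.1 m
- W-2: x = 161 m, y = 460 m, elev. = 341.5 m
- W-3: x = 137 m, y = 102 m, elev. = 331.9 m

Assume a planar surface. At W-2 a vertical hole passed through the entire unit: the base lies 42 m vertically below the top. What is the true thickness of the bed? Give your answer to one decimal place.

Let the plane be z = a·x + b·y + c.
W-2−W-1: −754a − 184b = 284.4;  W-3−W-1: −778a − 542b = 274.8.
Solving gives a = −0.39011, b = 0.05297.
|∇z| = √(a²+b²) = 0.39369, so dip δ = arctan(0.39369) = 21.49°.
True thickness = vertical thickness × cos δ = 42 × cos 21.49° = 39.1 m.

39.1 m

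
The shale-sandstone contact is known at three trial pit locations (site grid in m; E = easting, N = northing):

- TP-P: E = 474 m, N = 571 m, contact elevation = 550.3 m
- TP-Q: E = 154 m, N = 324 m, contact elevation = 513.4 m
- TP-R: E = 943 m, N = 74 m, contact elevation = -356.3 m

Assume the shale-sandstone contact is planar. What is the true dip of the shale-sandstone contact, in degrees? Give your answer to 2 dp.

Let the plane be z = a·E + b·N + c.
TP-Q−TP-P: −320a − 247b = −36.9;  TP-R−TP-P: 469a − 497b = −906.6.
Solving gives a = −0.74792, b = 1.11836.
Gradient magnitude |∇z| = √(a² + b²) = √(0.55939 + 1.25073) = 1.34541.
True dip = arctan(1.34541) = 53.38°, dipping toward SE (azimuth ≈ 146°).

53.38°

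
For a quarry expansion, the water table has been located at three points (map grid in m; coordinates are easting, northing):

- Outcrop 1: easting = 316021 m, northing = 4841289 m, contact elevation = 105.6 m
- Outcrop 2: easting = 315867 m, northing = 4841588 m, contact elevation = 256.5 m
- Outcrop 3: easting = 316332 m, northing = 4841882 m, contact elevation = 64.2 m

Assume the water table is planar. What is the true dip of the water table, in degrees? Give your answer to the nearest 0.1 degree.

Two edge vectors: Outcrop 1→Outcrop 2 = (-154, 299, 150.9), Outcrop 1→Outcrop 3 = (311, 593, -41.4).
Normal n = (Outcrop 1→Outcrop 2) × (Outcrop 1→Outcrop 3) = (-101862.3, 40554.3, -184311).
So ∂z/∂easting = −n_x/n_z = −0.55267 and ∂z/∂northing = −n_y/n_z = 0.22003.
Gradient magnitude |∇z| = √(a² + b²) = √(0.30544 + 0.04841) = 0.59486.
True dip = arctan(0.59486) = 30.7°, dipping toward ESE (azimuth ≈ 112°).

30.7°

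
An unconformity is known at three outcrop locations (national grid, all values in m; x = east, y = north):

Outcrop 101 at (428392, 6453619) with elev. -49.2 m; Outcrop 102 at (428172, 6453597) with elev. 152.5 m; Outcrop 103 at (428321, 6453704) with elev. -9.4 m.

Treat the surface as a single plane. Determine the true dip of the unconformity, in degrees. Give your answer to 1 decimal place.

42.9°

Two edge vectors: Outcrop 101→Outcrop 102 = (-220, -22, 201.7), Outcrop 101→Outcrop 103 = (-71, 85, 39.8).
Normal n = (Outcrop 101→Outcrop 102) × (Outcrop 101→Outcrop 103) = (-18020.1, -5564.7, -20262).
So ∂z/∂x = −n_x/n_z = −0.88935 and ∂z/∂y = −n_y/n_z = −0.27464.
Gradient magnitude |∇z| = √(a² + b²) = √(0.79095 + 0.07543) = 0.93079.
True dip = arctan(0.93079) = 42.9°, dipping toward ENE (azimuth ≈ 073°).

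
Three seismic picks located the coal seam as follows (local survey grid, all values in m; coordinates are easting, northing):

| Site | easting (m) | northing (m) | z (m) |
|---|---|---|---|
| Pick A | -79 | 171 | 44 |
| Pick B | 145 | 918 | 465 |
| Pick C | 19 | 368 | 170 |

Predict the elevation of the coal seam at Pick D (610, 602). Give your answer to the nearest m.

Two edge vectors: Pick A→Pick B = (224, 747, 421), Pick A→Pick C = (98, 197, 126).
Normal n = (Pick A→Pick B) × (Pick A→Pick C) = (11185, 13034, -29078).
So ∂z/∂easting = −n_x/n_z = 0.38466 and ∂z/∂northing = −n_y/n_z = 0.44824.
Intercept c from Pick A: 44 + 30.39 − 76.65 = −2.26.
At (610, 602): z = 234.6 + 269.8 − 2.26 = 502.2 m.

502 m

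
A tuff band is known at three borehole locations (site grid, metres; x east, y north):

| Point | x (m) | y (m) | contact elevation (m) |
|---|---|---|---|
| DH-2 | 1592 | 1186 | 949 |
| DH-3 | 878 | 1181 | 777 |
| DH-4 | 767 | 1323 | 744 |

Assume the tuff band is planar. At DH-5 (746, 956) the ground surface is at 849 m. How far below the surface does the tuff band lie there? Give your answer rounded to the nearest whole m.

Two edge vectors: DH-2→DH-3 = (-714, -5, -172), DH-2→DH-4 = (-825, 137, -205).
Normal n = (DH-2→DH-3) × (DH-2→DH-4) = (24589, -4470, -101943).
So ∂z/∂x = −n_x/n_z = 0.24120 and ∂z/∂y = −n_y/n_z = −0.04385.
Intercept c from DH-2: 949 − 384.00 + 52.00 = 617.01.
At (746, 956): z_contact = 179.9 − 41.9 + 617.01 = 755.0 m.
Depth below ground = 849 − 755.0 = 94 m.

94 m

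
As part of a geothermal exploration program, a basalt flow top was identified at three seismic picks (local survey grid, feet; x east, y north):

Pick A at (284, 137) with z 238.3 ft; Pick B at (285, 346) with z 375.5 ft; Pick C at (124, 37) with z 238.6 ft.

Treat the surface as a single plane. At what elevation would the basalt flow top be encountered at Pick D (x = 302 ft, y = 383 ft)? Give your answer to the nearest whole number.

393 ft

Two edge vectors: Pick A→Pick B = (1, 209, 137.2), Pick A→Pick C = (-160, -100, 0.3).
Normal n = (Pick A→Pick B) × (Pick A→Pick C) = (13782.7, -21952.3, 33340).
So ∂z/∂x = −n_x/n_z = −0.41340 and ∂z/∂y = −n_y/n_z = 0.65844.
Intercept c from Pick A: 238.3 + 117.41 − 90.21 = 265.50.
At (302, 383): z = −124.8 + 252.2 + 265.50 = 392.8 ft.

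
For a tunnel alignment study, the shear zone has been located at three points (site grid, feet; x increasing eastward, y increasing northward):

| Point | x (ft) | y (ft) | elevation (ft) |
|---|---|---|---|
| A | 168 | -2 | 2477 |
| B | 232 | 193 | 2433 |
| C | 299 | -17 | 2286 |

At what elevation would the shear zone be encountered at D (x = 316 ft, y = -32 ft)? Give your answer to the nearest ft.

2258 ft

Let the plane be z = a·x + b·y + c.
B−A: 64a + 195b = −44;  C−A: 131a − 15b = −191.
Solving gives a = −1.43011, b = 0.24373.
Then c = 2477 − a·168 − b·-2 = 2717.75.
At (316, -32): z = −451.9 − 7.8 + 2717.75 = 2258.0 ft.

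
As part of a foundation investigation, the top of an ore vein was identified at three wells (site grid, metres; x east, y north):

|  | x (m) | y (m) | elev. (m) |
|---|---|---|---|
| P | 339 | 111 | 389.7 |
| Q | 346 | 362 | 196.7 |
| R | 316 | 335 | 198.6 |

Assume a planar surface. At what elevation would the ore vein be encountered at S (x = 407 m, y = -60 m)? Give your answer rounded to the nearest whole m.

568 m

Let the plane be z = a·x + b·y + c.
Q−P: 7a + 251b = −193;  R−P: −23a + 224b = −191.1.
Solving gives a = 0.64488, b = −0.78691.
Then c = 389.7 − a·339 − b·111 = 258.43.
At (407, -60): z = 262.5 + 47.2 + 258.43 = 568.1 m.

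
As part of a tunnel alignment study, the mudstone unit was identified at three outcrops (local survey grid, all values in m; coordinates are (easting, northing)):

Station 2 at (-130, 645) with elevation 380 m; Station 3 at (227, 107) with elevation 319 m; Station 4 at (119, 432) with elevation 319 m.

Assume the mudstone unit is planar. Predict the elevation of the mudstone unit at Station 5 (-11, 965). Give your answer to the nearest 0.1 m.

302.9 m

Two edge vectors: Station 2→Station 3 = (357, -538, -61), Station 2→Station 4 = (249, -213, -61).
Normal n = (Station 2→Station 3) × (Station 2→Station 4) = (19825, 6588, 57921).
So ∂z/∂E = −n_x/n_z = −0.34228 and ∂z/∂N = −n_y/n_z = −0.11374.
Intercept c from Station 2: 380 − 44.50 + 73.36 = 408.87.
At (-11, 965): z = 3.8 − 109.8 + 408.87 = 302.9 m.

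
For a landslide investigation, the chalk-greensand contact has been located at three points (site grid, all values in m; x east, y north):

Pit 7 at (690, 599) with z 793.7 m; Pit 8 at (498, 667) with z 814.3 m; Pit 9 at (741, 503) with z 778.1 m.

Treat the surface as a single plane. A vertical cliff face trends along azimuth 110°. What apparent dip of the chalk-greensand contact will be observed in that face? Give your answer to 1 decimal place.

Let the plane be z = a·x + b·y + c.
Pit 8−Pit 7: −192a + 68b = 20.6;  Pit 9−Pit 7: 51a − 96b = −15.6.
Solving gives a = −0.06127, b = 0.12995.
Unit vector along 110° is (sin 110°, cos 110°) = (0.9397, -0.3420).
Slope in that direction = a·(0.9397) + b·(-0.3420) = −0.10202.
Apparent dip = arctan|0.10202| = 5.8° (true dip is 8.2°, so apparent ≤ true as expected).

5.8°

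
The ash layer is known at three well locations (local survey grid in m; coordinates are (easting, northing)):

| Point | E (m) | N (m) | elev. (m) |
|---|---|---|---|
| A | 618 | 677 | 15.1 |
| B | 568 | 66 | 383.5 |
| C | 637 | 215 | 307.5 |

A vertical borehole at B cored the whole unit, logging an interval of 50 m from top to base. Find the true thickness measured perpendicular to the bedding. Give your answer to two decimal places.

41.56 m

Two edge vectors: A→B = (-50, -611, 368.4), A→C = (19, -462, 292.4).
Normal n = (A→B) × (A→C) = (-8455.6, 21619.6, 34709).
So ∂z/∂E = −n_x/n_z = 0.24361 and ∂z/∂N = −n_y/n_z = −0.62288.
|∇z| = √(a²+b²) = 0.66883, so dip δ = arctan(0.66883) = 33.78°.
True thickness = vertical thickness × cos δ = 50 × cos 33.78° = 41.56 m.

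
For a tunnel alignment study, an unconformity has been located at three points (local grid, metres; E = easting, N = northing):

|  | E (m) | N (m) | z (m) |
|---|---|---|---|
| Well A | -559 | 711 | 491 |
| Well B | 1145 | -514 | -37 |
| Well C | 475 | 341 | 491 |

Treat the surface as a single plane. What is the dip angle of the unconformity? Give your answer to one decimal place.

42.3°

Two edge vectors: Well A→Well B = (1704, -1225, -528), Well A→Well C = (1034, -370, 0).
Normal n = (Well A→Well B) × (Well A→Well C) = (-195360, -545952, 636170).
So ∂z/∂E = −n_x/n_z = 0.30709 and ∂z/∂N = −n_y/n_z = 0.85819.
Gradient magnitude |∇z| = √(a² + b²) = √(0.09430 + 0.73648) = 0.91147.
True dip = arctan(0.91147) = 42.3°, dipping toward SSW (azimuth ≈ 200°).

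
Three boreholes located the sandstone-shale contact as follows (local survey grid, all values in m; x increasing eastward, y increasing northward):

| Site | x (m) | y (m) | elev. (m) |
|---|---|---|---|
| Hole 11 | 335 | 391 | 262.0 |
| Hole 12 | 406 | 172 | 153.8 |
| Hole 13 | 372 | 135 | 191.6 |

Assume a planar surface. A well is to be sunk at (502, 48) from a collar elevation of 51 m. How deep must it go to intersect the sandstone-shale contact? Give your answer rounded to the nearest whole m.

Let the plane be z = a·x + b·y + c.
Hole 12−Hole 11: 71a − 219b = −108.2;  Hole 13−Hole 11: 37a − 256b = −70.4.
Solving gives a = −1.21926, b = 0.09878.
Then c = 262 − a·335 − b·391 = 631.83.
At (502, 48): z_contact = −612.1 + 4.7 + 631.83 = 24.5 m.
Depth below ground = 51 − 24.5 = 26 m.

26 m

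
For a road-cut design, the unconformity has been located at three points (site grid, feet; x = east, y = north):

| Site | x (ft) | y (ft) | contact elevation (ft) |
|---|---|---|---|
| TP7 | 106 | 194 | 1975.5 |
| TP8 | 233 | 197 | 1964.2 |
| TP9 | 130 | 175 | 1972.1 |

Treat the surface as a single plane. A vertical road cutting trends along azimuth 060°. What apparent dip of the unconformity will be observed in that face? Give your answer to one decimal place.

2.6°

Two edge vectors: TP7→TP8 = (127, 3, -11.3), TP7→TP9 = (24, -19, -3.4).
Normal n = (TP7→TP8) × (TP7→TP9) = (-224.9, 160.6, -2485).
So ∂z/∂x = −n_x/n_z = −0.09050 and ∂z/∂y = −n_y/n_z = 0.06463.
Unit vector along 060° is (sin 60°, cos 60°) = (0.8660, 0.5000).
Slope in that direction = a·(0.8660) + b·(0.5000) = −0.04606.
Apparent dip = arctan|0.04606| = 2.6° (true dip is 6.3°, so apparent ≤ true as expected).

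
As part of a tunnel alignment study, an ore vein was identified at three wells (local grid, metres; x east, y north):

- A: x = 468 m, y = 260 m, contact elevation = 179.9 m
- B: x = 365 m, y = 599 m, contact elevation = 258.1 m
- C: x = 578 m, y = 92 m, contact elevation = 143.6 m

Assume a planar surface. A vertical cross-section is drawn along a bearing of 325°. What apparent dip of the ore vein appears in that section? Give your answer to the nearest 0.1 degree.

Two edge vectors: A→B = (-103, 339, 78.2), A→C = (110, -168, -36.3).
Normal n = (A→B) × (A→C) = (831.9, 4863.1, -19986).
So ∂z/∂x = −n_x/n_z = 0.04162 and ∂z/∂y = −n_y/n_z = 0.24333.
Unit vector along 325° is (sin 325°, cos 325°) = (-0.5736, 0.8192).
Slope in that direction = a·(-0.5736) + b·(0.8192) = 0.17545.
Apparent dip = arctan|0.17545| = 10.0° (true dip is 13.9°, so apparent ≤ true as expected).

10.0°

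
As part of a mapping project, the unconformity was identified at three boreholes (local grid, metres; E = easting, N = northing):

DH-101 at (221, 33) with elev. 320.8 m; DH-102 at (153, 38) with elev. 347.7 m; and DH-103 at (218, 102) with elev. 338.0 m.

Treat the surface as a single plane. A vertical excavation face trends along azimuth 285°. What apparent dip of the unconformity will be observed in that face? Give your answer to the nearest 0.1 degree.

23.1°

Two edge vectors: DH-101→DH-102 = (-68, 5, 26.9), DH-101→DH-103 = (-3, 69, 17.2).
Normal n = (DH-101→DH-102) × (DH-101→DH-103) = (-1770.1, 1088.9, -4677).
So ∂z/∂E = −n_x/n_z = −0.37847 and ∂z/∂N = −n_y/n_z = 0.23282.
Unit vector along 285° is (sin 285°, cos 285°) = (-0.9659, 0.2588).
Slope in that direction = a·(-0.9659) + b·(0.2588) = 0.42583.
Apparent dip = arctan|0.42583| = 23.1° (true dip is 24.0°, so apparent ≤ true as expected).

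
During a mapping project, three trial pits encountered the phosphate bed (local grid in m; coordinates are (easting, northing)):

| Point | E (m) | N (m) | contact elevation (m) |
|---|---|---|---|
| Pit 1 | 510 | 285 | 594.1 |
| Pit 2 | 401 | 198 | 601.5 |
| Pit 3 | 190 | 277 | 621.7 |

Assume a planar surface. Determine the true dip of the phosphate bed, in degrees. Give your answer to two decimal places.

Two edge vectors: Pit 1→Pit 2 = (-109, -87, 7.4), Pit 1→Pit 3 = (-320, -8, 27.6).
Normal n = (Pit 1→Pit 2) × (Pit 1→Pit 3) = (-2342, 640.4, -26968).
So ∂z/∂E = −n_x/n_z = −0.08684 and ∂z/∂N = −n_y/n_z = 0.02375.
Gradient magnitude |∇z| = √(a² + b²) = √(0.00754 + 0.00056) = 0.09003.
True dip = arctan(0.09003) = 5.14°, dipping toward ESE (azimuth ≈ 105°).

5.14°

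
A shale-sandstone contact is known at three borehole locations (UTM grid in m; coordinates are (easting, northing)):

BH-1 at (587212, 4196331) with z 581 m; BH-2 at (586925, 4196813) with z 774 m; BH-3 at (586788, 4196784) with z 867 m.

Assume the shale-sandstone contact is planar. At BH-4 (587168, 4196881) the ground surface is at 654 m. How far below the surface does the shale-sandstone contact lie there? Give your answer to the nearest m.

45 m

Two edge vectors: BH-1→BH-2 = (-287, 482, 193), BH-1→BH-3 = (-424, 453, 286).
Normal n = (BH-1→BH-2) × (BH-1→BH-3) = (50423, 250, 74357).
So ∂z/∂E = −n_x/n_z = −0.67812042 and ∂z/∂N = −n_y/n_z = −0.00336216.
Intercept c from BH-1: 581 + 398200.45 + 14108.73 = 412890.18.
At (587168, 4196881): z_contact = −398170.6 − 14110.6 + 412890.18 = 609.0 m.
Depth below ground = 654 − 609.0 = 45 m.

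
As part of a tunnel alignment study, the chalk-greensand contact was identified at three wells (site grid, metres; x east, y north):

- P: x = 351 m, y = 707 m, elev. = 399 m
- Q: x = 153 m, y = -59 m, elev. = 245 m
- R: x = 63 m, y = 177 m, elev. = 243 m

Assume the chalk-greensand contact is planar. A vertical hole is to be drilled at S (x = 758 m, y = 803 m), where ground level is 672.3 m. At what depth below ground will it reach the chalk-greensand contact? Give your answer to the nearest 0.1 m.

Two edge vectors: P→Q = (-198, -766, -154), P→R = (-288, -530, -156).
Normal n = (P→Q) × (P→R) = (37876, 13464, -115668).
So ∂z/∂x = −n_x/n_z = 0.32745 and ∂z/∂y = −n_y/n_z = 0.11640.
Intercept c from P: 399 − 114.94 − 82.30 = 201.77.
At (758, 803): z_contact = 248.21 + 93.47 + 201.77 = 543.45 m.
Depth below ground = 672.3 − 543.45 = 128.9 m.

128.9 m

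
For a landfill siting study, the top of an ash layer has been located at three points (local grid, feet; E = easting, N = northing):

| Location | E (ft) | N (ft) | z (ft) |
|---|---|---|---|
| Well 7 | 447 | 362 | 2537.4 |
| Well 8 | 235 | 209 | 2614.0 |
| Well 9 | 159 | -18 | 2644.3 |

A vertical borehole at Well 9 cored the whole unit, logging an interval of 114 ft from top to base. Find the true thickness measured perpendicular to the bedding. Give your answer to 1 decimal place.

Two edge vectors: Well 7→Well 8 = (-212, -153, 76.6), Well 7→Well 9 = (-288, -380, 106.9).
Normal n = (Well 7→Well 8) × (Well 7→Well 9) = (12752.3, 602, 36496).
So ∂z/∂E = −n_x/n_z = −0.34942 and ∂z/∂N = −n_y/n_z = −0.01649.
|∇z| = √(a²+b²) = 0.34981, so dip δ = arctan(0.34981) = 19.28°.
True thickness = vertical thickness × cos δ = 114 × cos 19.28° = 107.6 ft.

107.6 ft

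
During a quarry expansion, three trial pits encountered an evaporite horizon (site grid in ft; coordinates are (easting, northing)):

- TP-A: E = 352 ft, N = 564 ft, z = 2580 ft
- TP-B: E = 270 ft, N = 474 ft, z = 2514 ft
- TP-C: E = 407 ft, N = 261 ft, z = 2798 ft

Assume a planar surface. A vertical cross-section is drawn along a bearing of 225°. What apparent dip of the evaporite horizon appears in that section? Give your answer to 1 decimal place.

Two edge vectors: TP-A→TP-B = (-82, -90, -66), TP-A→TP-C = (55, -303, 218).
Normal n = (TP-A→TP-B) × (TP-A→TP-C) = (-39618, 14246, 29796).
So ∂z/∂E = −n_x/n_z = 1.32964 and ∂z/∂N = −n_y/n_z = −0.47812.
Unit vector along 225° is (sin 225°, cos 225°) = (-0.7071, -0.7071).
Slope in that direction = a·(-0.7071) + b·(-0.7071) = −0.60212.
Apparent dip = arctan|0.60212| = 31.1° (true dip is 54.7°, so apparent ≤ true as expected).

31.1°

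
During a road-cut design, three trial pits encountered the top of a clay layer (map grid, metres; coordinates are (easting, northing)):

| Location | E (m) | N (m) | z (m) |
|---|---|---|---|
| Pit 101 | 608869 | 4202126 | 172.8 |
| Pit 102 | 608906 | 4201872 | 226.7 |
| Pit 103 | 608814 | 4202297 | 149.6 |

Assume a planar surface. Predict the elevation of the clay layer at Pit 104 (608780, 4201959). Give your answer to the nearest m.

258 m

Let the plane be z = a·E + b·N + c.
Pit 102−Pit 101: 37a − 254b = 53.9;  Pit 103−Pit 101: −55a + 171b = −23.2.
Solving gives a = −0.43492084, b = −0.27555934.
Then c = 172.8 − a·608869 − b·4202126 = 1422917.67.
At (608780, 4201959): z = −264771.1 − 1157889.0 + 1422917.67 = 257.5 m.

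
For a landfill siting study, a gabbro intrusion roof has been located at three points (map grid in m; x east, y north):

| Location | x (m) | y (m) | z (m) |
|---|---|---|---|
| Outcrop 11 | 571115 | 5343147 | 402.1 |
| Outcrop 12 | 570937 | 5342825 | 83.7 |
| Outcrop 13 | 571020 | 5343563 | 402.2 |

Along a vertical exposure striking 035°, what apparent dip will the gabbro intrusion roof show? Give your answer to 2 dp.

Let the plane be z = a·x + b·y + c.
Outcrop 12−Outcrop 11: −178a − 322b = −318.4;  Outcrop 13−Outcrop 11: −95a + 416b = 0.1.
Solving gives a = 1.26553, b = 0.28924.
Unit vector along 035° is (sin 35°, cos 35°) = (0.5736, 0.8192).
Slope in that direction = a·(0.5736) + b·(0.8192) = 0.96281.
Apparent dip = arctan|0.96281| = 43.91° (true dip is 52.4°, so apparent ≤ true as expected).

43.91°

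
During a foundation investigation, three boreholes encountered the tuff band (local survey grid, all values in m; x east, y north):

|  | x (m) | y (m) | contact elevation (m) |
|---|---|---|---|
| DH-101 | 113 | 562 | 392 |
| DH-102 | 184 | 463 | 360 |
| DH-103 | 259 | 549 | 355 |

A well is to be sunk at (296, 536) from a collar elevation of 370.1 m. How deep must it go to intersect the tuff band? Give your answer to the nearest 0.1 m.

Let the plane be z = a·x + b·y + c.
DH-102−DH-101: 71a − 99b = −32;  DH-103−DH-101: 146a − 13b = −37.
Solving gives a = −0.23997, b = 0.15113.
Then c = 392 − a·113 − b·562 = 334.18.
At (296, 536): z_contact = −71.03 + 81.01 + 334.18 = 344.16 m.
Depth below ground = 370.1 − 344.16 = 25.9 m.

25.9 m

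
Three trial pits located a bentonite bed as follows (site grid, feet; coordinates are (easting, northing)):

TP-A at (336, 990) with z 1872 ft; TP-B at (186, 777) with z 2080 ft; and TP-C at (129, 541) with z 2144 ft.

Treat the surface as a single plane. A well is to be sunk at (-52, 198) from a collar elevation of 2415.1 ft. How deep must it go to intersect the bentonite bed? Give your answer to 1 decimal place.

28.5 ft

Let the plane be z = a·E + b·N + c.
TP-B−TP-A: −150a − 213b = 208;  TP-C−TP-A: −207a − 449b = 272.
Solving gives a = −1.52440, b = 0.09699.
Then c = 1872 − a·336 − b·990 = 2288.17.
At (-52, 198): z_contact = 79.27 + 19.20 + 2288.17 = 2386.65 ft.
Depth below ground = 2415.1 − 2386.65 = 28.5 ft.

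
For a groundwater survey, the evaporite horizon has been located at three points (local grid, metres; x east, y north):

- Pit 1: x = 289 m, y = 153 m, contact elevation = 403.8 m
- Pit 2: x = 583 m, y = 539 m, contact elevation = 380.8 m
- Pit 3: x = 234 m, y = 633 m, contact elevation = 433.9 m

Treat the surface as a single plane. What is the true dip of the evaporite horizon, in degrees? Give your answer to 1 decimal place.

8.4°

Two edge vectors: Pit 1→Pit 2 = (294, 386, -23), Pit 1→Pit 3 = (-55, 480, 30.1).
Normal n = (Pit 1→Pit 2) × (Pit 1→Pit 3) = (22658.6, -7584.4, 162350).
So ∂z/∂x = −n_x/n_z = −0.13957 and ∂z/∂y = −n_y/n_z = 0.04672.
Gradient magnitude |∇z| = √(a² + b²) = √(0.01948 + 0.00218) = 0.14718.
True dip = arctan(0.14718) = 8.4°, dipping toward ESE (azimuth ≈ 109°).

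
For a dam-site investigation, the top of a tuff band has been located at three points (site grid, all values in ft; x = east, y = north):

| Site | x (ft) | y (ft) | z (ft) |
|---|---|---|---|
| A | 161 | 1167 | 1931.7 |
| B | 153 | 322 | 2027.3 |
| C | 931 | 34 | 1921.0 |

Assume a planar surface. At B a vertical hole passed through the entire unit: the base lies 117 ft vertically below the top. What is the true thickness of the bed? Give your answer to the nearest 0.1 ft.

114.5 ft

Two edge vectors: A→B = (-8, -845, 95.6), A→C = (770, -1133, -10.7).
Normal n = (A→B) × (A→C) = (117356.3, 73526.4, 659714).
So ∂z/∂x = −n_x/n_z = −0.17789 and ∂z/∂y = −n_y/n_z = −0.11145.
|∇z| = √(a²+b²) = 0.20992, so dip δ = arctan(0.20992) = 11.86°.
True thickness = vertical thickness × cos δ = 117 × cos 11.86° = 114.5 ft.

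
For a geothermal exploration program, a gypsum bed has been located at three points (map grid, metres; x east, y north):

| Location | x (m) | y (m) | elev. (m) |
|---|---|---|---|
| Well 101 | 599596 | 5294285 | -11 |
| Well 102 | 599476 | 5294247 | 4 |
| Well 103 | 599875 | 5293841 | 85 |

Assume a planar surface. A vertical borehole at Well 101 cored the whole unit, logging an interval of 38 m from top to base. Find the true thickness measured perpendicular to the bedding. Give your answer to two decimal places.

Let the plane be z = a·x + b·y + c.
Well 102−Well 101: −120a − 38b = 15;  Well 103−Well 101: 279a − 444b = 96.
Solving gives a = −0.04715, b = −0.24584.
|∇z| = √(a²+b²) = 0.25032, so dip δ = arctan(0.25032) = 14.05°.
True thickness = vertical thickness × cos δ = 38 × cos 14.05° = 36.86 m.

36.86 m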